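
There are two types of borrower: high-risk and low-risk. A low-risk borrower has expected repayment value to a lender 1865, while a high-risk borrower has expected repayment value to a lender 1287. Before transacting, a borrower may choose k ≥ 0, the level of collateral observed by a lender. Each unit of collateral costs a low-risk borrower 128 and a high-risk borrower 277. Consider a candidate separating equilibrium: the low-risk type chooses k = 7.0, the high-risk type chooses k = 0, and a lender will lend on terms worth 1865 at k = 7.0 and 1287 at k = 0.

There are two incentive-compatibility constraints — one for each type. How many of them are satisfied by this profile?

1

High-risk type: stay at 0 → 1287; mimic → 1865 − 277 × 7.0 = -74. IC holds (1287 ≥ -74).
Low-risk type: signal → 1865 − 128 × 7.0 = 969; deviate to 0 → 1287. IC fails (969 < 1287).
1 of 2 constraints hold, so this profile is not an equilibrium.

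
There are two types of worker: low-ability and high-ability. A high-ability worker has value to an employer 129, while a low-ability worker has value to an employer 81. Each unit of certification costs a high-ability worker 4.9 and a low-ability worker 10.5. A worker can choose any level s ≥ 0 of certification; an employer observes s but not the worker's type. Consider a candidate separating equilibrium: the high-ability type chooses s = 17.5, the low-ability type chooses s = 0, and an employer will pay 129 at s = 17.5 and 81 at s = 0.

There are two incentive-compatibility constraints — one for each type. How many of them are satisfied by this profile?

1

High-ability type: signal → 129 − 4.9 × 17.5 = 43.25; deviate to 0 → 81. IC fails (43.25 < 81).
Low-ability type: stay at 0 → 81; mimic → 129 − 10.5 × 17.5 = -54.75. IC holds (81 ≥ -54.75).
1 of 2 constraints hold, so this profile is not an equilibrium.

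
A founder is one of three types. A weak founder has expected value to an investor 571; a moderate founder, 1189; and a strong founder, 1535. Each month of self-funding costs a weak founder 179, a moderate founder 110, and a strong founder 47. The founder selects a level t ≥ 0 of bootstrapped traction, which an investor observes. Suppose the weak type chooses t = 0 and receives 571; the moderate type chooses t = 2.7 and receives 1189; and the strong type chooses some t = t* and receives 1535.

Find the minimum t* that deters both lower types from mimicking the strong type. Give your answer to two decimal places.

5.85

Moderate type (on-path payoff 1189 − 110×2.7 = 892) won't mimic when 892 ≥ 1535 − 110·t*, i.e. t* ≥ 5.85.
Weak type (on-path payoff 571) won't mimic when 571 ≥ 1535 − 179·t*, i.e. t* ≥ 5.39.
Both must hold, so t* = max(5.39, 5.85) = 5.85. The moderate type's constraint binds.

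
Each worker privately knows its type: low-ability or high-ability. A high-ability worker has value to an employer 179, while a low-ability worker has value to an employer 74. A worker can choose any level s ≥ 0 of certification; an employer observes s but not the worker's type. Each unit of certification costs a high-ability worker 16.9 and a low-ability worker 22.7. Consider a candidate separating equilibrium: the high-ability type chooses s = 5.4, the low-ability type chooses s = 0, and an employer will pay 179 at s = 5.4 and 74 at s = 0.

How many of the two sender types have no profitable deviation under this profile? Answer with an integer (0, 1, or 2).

2

High-ability type: signal → 179 − 16.9 × 5.4 = 87.74; deviate to 0 → 74. IC holds (87.74 ≥ 74).
Low-ability type: stay at 0 → 74; mimic → 179 − 22.7 × 5.4 = 56.42. IC holds (74 ≥ 56.42).
2 of 2 constraints hold, so this is a separating equilibrium.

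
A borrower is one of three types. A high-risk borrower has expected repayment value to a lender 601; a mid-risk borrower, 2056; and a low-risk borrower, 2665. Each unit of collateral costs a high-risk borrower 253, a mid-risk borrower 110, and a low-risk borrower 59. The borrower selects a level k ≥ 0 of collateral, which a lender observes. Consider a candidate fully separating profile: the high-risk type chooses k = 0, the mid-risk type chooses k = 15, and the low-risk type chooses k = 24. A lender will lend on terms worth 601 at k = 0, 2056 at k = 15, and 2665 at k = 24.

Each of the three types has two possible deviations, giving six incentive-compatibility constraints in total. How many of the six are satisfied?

5

High-risk (own payoff 601): to k=15 gives 2056 − 253×15 = -1739 → no gain ✓; to k=24 gives 2665 − 253×24 = -3407 → no gain ✓.
Mid-risk (own payoff 2056 − 110×15 = 406): to k=0 gives 601 → profitable ✗; to k=24 gives 2665 − 110×24 = 25 → no gain ✓.
Low-risk (own payoff 2665 − 59×24 = 1249): to k=0 gives 601 → no gain ✓; to k=15 gives 2056 − 59×15 = 1171 → no gain ✓.
5 of the 6 constraints hold; not an equilibrium.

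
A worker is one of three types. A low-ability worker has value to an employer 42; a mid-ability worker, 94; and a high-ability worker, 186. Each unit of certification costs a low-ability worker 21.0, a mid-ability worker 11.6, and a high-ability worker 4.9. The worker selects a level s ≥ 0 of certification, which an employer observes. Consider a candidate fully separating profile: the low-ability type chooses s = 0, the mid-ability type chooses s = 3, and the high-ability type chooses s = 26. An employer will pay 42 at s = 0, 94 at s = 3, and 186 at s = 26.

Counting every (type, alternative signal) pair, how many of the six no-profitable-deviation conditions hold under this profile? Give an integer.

High-ability (own payoff 186 − 4.9×26 = 58.6): to s=0 gives 42 → no gain ✓; to s=3 gives 94 − 4.9×3 = 79.3 → profitable ✗.
Mid-ability (own payoff 94 − 11.6×3 = 59.2): to s=0 gives 42 → no gain ✓; to s=26 gives 186 − 11.6×26 = -115.6 → no gain ✓.
Low-ability (own payoff 42): to s=3 gives 94 − 21.0×3 = 31 → no gain ✓; to s=26 gives 186 − 21.0×26 = -360 → no gain ✓.
5 of the 6 constraints hold; not an equilibrium.

5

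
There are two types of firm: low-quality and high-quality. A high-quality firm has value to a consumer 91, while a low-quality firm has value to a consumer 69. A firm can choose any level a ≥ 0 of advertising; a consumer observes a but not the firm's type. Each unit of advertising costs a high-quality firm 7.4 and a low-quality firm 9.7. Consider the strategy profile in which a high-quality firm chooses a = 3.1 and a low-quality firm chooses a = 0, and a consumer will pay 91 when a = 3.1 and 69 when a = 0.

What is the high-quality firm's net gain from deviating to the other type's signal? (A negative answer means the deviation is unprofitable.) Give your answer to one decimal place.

0.9

Playing a = 3.1 the high-quality firm receives 91 − 7.4 × 3.1 = 68.06.
Deviating to a = 0 yields 69 instead.
Gain from deviating: 69 − 68.06 = 0.94, i.e. 0.9 to one decimal place.
The gain is positive, so the high-quality type's incentive-compatibility constraint is violated — this profile is not a separating equilibrium.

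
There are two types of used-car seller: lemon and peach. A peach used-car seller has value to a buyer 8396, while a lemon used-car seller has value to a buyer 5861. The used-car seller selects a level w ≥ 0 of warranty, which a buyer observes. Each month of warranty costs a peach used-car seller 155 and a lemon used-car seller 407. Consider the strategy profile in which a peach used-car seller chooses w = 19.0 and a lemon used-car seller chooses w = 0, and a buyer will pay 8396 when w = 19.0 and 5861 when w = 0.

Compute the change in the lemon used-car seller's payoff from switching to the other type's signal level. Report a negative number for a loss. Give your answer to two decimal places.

-5198.00

Playing w = 0 the lemon used-car seller receives 5861.
Deviating to w = 19.0 brings payment 8396 at cost 407 × 19.0 = 7733, netting 663.
Gain from deviating: 663 − 5861 = -5198.00.
The gain is negative, so the lemon type's incentive-compatibility constraint is satisfied.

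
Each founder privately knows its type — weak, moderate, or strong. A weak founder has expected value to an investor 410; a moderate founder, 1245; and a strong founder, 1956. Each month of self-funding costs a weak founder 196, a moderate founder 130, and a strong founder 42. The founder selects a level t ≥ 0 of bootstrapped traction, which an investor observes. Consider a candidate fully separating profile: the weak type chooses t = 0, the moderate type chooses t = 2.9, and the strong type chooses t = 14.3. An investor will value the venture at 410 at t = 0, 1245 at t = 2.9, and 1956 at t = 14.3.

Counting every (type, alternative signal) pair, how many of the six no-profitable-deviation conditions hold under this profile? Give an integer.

5

Weak (own payoff 410): to t=2.9 gives 1245 − 196×2.9 = 676.6 → profitable ✗; to t=14.3 gives 1956 − 196×14.3 = -846.8 → no gain ✓.
Moderate (own payoff 1245 − 130×2.9 = 868): to t=0 gives 410 → no gain ✓; to t=14.3 gives 1956 − 130×14.3 = 97 → no gain ✓.
Strong (own payoff 1956 − 42×14.3 = 1355.4): to t=0 gives 410 → no gain ✓; to t=2.9 gives 1245 − 42×2.9 = 1123.2 → no gain ✓.
5 of the 6 constraints hold; not an equilibrium.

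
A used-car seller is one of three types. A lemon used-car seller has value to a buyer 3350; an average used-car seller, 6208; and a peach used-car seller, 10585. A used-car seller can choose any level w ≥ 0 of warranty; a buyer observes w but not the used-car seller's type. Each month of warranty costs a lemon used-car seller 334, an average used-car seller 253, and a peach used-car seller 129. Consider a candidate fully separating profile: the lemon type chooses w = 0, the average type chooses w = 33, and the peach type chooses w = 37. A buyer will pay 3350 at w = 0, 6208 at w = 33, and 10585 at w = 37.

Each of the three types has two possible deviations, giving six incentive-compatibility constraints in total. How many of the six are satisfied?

4

Lemon (own payoff 3350): to w=33 gives 6208 − 334×33 = -4814 → no gain ✓; to w=37 gives 10585 − 334×37 = -1773 → no gain ✓.
Peach (own payoff 10585 − 129×37 = 5812): to w=0 gives 3350 → no gain ✓; to w=33 gives 6208 − 129×33 = 1951 → no gain ✓.
Average (own payoff 6208 − 253×33 = -2141): to w=0 gives 3350 → profitable ✗; to w=37 gives 10585 − 253×37 = 1224 → profitable ✗.
4 of the 6 constraints hold; not an equilibrium.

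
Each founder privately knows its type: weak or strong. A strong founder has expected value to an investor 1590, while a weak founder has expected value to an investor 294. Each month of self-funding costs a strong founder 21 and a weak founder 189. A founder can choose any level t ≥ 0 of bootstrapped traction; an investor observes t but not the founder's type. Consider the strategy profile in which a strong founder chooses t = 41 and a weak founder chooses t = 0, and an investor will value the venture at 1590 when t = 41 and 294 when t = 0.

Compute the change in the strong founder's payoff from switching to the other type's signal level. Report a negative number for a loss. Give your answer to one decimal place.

Playing t = 41 the strong founder receives 1590 − 21 × 41 = 729.
Deviating to t = 0 yields 294 instead.
Gain from deviating: 294 − 729 = -435.0.
The gain is negative, so the strong type's incentive-compatibility constraint is satisfied.

-435.0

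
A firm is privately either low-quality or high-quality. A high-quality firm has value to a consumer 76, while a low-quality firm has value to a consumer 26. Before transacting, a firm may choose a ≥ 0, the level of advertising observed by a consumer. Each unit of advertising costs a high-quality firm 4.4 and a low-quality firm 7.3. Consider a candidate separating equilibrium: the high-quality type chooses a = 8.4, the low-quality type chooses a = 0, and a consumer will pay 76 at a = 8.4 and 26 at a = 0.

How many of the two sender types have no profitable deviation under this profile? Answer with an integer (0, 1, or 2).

2

Low-quality type: stay at 0 → 26; mimic → 76 − 7.3 × 8.4 = 14.68. IC holds (26 ≥ 14.68).
High-quality type: signal → 76 − 4.4 × 8.4 = 39.04; deviate to 0 → 26. IC holds (39.04 ≥ 26).
2 of 2 constraints hold, so this is a separating equilibrium.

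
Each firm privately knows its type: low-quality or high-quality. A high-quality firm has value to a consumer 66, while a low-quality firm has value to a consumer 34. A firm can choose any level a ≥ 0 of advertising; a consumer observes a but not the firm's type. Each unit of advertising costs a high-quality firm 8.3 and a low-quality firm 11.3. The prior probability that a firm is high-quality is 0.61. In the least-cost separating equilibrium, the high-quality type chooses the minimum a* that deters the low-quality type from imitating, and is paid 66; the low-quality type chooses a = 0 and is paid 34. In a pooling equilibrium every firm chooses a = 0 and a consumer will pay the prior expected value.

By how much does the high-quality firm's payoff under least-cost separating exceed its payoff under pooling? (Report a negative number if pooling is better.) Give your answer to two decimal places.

Least-cost separating signal: a* solves 34 = 66 − 11.3·a*, so a* = (66 − 34)/11.3 ≈ 2.8319.
High-quality type's separating payoff: 66 − 8.3 × a* = 66 − 8.3 × (66 − 34)/11.3 = 66 − 265.6/11.3 ≈ 42.4956.
Pooling payoff: 0.61 × 66 + 0.39 × 34 = 53.52.
Difference: 42.4956 − 53.52 = -11.0244, i.e. -11.02 to two decimal places.
The high-quality type would prefer the pooling outcome.

-11.02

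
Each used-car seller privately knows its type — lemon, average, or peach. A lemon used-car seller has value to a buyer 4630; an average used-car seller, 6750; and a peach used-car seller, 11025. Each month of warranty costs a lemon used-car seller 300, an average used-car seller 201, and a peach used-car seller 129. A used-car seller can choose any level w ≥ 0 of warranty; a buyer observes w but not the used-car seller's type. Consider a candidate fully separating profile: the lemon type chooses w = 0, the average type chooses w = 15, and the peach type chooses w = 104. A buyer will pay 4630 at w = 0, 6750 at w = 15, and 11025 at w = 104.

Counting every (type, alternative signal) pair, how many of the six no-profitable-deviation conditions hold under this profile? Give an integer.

3

Peach (own payoff 11025 − 129×104 = -2391): to w=0 gives 4630 → profitable ✗; to w=15 gives 6750 − 129×15 = 4815 → profitable ✗.
Lemon (own payoff 4630): to w=15 gives 6750 − 300×15 = 2250 → no gain ✓; to w=104 gives 11025 − 300×104 = -20175 → no gain ✓.
Average (own payoff 6750 − 201×15 = 3735): to w=0 gives 4630 → profitable ✗; to w=104 gives 11025 − 201×104 = -9879 → no gain ✓.
3 of the 6 constraints hold; not an equilibrium.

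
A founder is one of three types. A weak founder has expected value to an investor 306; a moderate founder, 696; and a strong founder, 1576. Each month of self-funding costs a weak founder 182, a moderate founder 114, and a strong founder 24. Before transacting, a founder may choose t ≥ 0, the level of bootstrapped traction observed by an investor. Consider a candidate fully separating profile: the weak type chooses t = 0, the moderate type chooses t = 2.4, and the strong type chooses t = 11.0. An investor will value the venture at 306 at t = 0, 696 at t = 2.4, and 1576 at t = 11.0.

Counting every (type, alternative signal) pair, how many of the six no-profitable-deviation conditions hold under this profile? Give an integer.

6

Moderate (own payoff 696 − 114×2.4 = 422.4): to t=0 gives 306 → no gain ✓; to t=11.0 gives 1576 − 114×11.0 = 322 → no gain ✓.
Strong (own payoff 1576 − 24×11.0 = 1312): to t=0 gives 306 → no gain ✓; to t=2.4 gives 696 − 24×2.4 = 638.4 → no gain ✓.
Weak (own payoff 306): to t=2.4 gives 696 − 182×2.4 = 259.2 → no gain ✓; to t=11.0 gives 1576 − 182×11.0 = -426 → no gain ✓.
6 of the 6 constraints hold; this profile is a separating equilibrium.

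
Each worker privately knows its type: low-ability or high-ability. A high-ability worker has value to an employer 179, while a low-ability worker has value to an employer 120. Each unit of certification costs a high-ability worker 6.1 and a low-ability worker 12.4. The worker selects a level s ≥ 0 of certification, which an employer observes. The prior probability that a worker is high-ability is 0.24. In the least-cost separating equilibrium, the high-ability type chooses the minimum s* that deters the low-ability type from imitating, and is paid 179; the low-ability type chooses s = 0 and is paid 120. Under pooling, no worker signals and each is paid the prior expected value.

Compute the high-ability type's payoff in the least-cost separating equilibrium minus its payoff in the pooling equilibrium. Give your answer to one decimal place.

15.8

Least-cost separating signal: s* solves 120 = 179 − 12.4·s*, so s* = (179 − 120)/12.4 ≈ 4.7581.
High-ability type's separating payoff: 179 − 6.1 × s* = 179 − 6.1 × (179 − 120)/12.4 = 179 − 359.9/12.4 ≈ 149.976.
Pooling payoff: 0.24 × 179 + 0.76 × 120 = 134.16.
Difference: 149.976 − 134.16 = 15.816, i.e. 15.8 to one decimal place.
The high-ability type prefers to separate.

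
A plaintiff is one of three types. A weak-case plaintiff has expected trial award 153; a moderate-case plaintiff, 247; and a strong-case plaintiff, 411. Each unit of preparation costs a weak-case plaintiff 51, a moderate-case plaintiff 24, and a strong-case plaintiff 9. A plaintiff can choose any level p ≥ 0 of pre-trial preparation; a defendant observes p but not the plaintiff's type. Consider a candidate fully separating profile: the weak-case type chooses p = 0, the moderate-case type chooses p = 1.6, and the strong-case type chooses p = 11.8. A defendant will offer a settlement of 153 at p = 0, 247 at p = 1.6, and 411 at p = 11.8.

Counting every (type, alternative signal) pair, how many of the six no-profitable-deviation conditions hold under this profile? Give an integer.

Weak-case (own payoff 153): to p=1.6 gives 247 − 51×1.6 = 165.4 → profitable ✗; to p=11.8 gives 411 − 51×11.8 = -190.8 → no gain ✓.
Moderate-case (own payoff 247 − 24×1.6 = 208.6): to p=0 gives 153 → no gain ✓; to p=11.8 gives 411 − 24×11.8 = 127.8 → no gain ✓.
Strong-case (own payoff 411 − 9×11.8 = 304.8): to p=0 gives 153 → no gain ✓; to p=1.6 gives 247 − 9×1.6 = 232.6 → no gain ✓.
5 of the 6 constraints hold; not an equilibrium.

5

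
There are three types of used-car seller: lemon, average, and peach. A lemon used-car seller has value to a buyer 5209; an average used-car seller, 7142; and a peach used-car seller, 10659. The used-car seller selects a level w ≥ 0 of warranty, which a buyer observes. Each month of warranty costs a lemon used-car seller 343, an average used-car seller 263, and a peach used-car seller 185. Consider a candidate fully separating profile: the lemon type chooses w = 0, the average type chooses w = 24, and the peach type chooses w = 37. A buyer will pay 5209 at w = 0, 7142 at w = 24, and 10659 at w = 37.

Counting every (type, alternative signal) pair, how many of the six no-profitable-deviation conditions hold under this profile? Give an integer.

Peach (own payoff 10659 − 185×37 = 3814): to w=0 gives 5209 → profitable ✗; to w=24 gives 7142 − 185×24 = 2702 → no gain ✓.
Average (own payoff 7142 − 263×24 = 830): to w=0 gives 5209 → profitable ✗; to w=37 gives 10659 − 263×37 = 928 → profitable ✗.
Lemon (own payoff 5209): to w=24 gives 7142 − 343×24 = -1090 → no gain ✓; to w=37 gives 10659 − 343×37 = -2032 → no gain ✓.
3 of the 6 constraints hold; not an equilibrium.

3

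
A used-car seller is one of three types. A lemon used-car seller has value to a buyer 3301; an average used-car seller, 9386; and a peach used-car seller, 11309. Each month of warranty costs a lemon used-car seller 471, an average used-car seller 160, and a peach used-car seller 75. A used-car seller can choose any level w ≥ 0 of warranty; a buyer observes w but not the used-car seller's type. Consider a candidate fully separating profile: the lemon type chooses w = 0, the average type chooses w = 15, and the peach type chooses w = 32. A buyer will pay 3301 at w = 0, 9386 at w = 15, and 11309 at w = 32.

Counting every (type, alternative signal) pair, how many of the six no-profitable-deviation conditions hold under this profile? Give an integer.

Lemon (own payoff 3301): to w=15 gives 9386 − 471×15 = 2321 → no gain ✓; to w=32 gives 11309 − 471×32 = -3763 → no gain ✓.
Peach (own payoff 11309 − 75×32 = 8909): to w=0 gives 3301 → no gain ✓; to w=15 gives 9386 − 75×15 = 8261 → no gain ✓.
Average (own payoff 9386 − 160×15 = 6986): to w=0 gives 3301 → no gain ✓; to w=32 gives 11309 − 160×32 = 6189 → no gain ✓.
6 of the 6 constraints hold; this profile is a separating equilibrium.

6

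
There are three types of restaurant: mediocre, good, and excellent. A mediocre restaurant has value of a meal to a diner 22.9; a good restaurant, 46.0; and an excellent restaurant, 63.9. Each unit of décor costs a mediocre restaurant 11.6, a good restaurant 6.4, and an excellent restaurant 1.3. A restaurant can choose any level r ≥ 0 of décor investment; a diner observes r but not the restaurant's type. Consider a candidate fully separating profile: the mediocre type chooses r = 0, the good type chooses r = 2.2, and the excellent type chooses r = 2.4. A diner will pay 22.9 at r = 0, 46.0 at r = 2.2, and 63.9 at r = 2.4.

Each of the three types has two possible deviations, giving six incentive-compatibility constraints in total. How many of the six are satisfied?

Excellent (own payoff 63.9 − 1.3×2.4 = 60.78): to r=0 gives 22.9 → no gain ✓; to r=2.2 gives 46.0 − 1.3×2.2 = 43.14 → no gain ✓.
Mediocre (own payoff 22.9): to r=2.2 gives 46.0 − 11.6×2.2 = 20.48 → no gain ✓; to r=2.4 gives 63.9 − 11.6×2.4 = 36.06 → profitable ✗.
Good (own payoff 46.0 − 6.4×2.2 = 31.92): to r=0 gives 22.9 → no gain ✓; to r=2.4 gives 63.9 − 6.4×2.4 = 48.54 → profitable ✗.
4 of the 6 constraints hold; not an equilibrium.

4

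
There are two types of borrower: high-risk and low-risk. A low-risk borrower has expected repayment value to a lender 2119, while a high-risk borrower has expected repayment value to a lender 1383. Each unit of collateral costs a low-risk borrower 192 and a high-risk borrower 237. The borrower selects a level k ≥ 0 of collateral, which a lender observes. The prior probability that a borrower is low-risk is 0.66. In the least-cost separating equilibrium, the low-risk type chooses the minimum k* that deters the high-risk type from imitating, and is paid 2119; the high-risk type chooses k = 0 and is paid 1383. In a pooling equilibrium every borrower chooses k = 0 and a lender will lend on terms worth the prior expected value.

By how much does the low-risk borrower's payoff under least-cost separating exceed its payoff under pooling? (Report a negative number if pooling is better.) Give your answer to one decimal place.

Least-cost separating signal: k* solves 1383 = 2119 − 237·k*, so k* = (2119 − 1383)/237 ≈ 3.1055.
Low-risk type's separating payoff: 2119 − 192 × k* = 2119 − 192 × (2119 − 1383)/237 = 2119 − 141312/237 ≈ 1522.747.
Pooling payoff: 0.66 × 2119 + 0.34 × 1383 = 1868.76.
Difference: 1522.747 − 1868.76 = -346.013, i.e. -346.0 to one decimal place.
The low-risk type would prefer the pooling outcome.

-346.0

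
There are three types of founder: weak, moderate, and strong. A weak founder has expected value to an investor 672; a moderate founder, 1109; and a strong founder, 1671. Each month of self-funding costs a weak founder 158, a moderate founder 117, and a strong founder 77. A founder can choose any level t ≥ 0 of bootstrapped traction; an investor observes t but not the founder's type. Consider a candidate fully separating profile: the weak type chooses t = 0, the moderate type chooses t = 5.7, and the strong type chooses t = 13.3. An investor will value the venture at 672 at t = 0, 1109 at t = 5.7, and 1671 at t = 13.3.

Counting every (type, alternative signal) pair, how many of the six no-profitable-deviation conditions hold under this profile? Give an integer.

Weak (own payoff 672): to t=5.7 gives 1109 − 158×5.7 = 208.4 → no gain ✓; to t=13.3 gives 1671 − 158×13.3 = -430.4 → no gain ✓.
Moderate (own payoff 1109 − 117×5.7 = 442.1): to t=0 gives 672 → profitable ✗; to t=13.3 gives 1671 − 117×13.3 = 114.9 → no gain ✓.
Strong (own payoff 1671 − 77×13.3 = 646.9): to t=0 gives 672 → profitable ✗; to t=5.7 gives 1109 − 77×5.7 = 670.1 → profitable ✗.
3 of the 6 constraints hold; not an equilibrium.

3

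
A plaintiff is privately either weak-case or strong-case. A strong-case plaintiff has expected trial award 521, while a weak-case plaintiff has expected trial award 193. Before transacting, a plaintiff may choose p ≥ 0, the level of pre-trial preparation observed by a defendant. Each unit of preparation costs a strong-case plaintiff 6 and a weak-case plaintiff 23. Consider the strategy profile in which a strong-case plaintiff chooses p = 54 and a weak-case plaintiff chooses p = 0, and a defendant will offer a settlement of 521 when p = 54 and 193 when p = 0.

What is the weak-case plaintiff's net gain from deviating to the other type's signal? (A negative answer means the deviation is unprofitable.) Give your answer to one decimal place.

-914.0

Playing p = 0 the weak-case plaintiff receives 193.
Deviating to p = 54 brings payment 521 at cost 23 × 54 = 1242, netting -721.
Gain from deviating: -721 − 193 = -914.0.
The gain is negative, so the weak-case type's incentive-compatibility constraint is satisfied.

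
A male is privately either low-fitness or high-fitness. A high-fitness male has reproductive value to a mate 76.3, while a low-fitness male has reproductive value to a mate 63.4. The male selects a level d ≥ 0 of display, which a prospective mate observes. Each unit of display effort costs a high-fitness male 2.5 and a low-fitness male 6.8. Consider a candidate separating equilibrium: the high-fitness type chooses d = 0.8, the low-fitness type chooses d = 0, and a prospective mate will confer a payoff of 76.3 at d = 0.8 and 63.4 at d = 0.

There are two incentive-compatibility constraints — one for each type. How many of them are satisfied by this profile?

1

Low-fitness type: stay at 0 → 63.4; mimic → 76.3 − 6.8 × 0.8 = 70.86. IC fails (63.4 < 70.86).
High-fitness type: signal → 76.3 − 2.5 × 0.8 = 74.3; deviate to 0 → 63.4. IC holds (74.3 ≥ 63.4).
1 of 2 constraints hold, so this profile is not an equilibrium.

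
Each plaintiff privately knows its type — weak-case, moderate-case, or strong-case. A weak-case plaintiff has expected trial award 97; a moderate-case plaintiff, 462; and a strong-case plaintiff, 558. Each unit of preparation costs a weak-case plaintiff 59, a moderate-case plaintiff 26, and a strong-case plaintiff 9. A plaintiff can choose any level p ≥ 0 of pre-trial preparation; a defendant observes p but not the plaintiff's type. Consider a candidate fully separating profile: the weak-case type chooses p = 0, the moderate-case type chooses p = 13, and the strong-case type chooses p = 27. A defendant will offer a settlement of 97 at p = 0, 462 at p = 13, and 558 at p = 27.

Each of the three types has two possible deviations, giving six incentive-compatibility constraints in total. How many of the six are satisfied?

Moderate-case (own payoff 462 − 26×13 = 124): to p=0 gives 97 → no gain ✓; to p=27 gives 558 − 26×27 = -144 → no gain ✓.
Weak-case (own payoff 97): to p=13 gives 462 − 59×13 = -305 → no gain ✓; to p=27 gives 558 − 59×27 = -1035 → no gain ✓.
Strong-case (own payoff 558 − 9×27 = 315): to p=0 gives 97 → no gain ✓; to p=13 gives 462 − 9×13 = 345 → profitable ✗.
5 of the 6 constraints hold; not an equilibrium.

5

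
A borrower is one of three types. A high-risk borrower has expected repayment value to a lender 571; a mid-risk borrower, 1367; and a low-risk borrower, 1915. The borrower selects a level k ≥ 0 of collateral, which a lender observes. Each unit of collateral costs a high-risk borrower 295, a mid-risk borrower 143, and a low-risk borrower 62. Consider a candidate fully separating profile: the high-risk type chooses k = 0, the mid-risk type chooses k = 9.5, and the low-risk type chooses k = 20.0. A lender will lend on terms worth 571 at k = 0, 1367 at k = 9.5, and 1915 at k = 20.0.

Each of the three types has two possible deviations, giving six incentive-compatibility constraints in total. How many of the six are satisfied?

Low-risk (own payoff 1915 − 62×20.0 = 675): to k=0 gives 571 → no gain ✓; to k=9.5 gives 1367 − 62×9.5 = 778 → profitable ✗.
Mid-risk (own payoff 1367 − 143×9.5 = 8.5): to k=0 gives 571 → profitable ✗; to k=20.0 gives 1915 − 143×20.0 = -945 → no gain ✓.
High-risk (own payoff 571): to k=9.5 gives 1367 − 295×9.5 = -1435.5 → no gain ✓; to k=20.0 gives 1915 − 295×20.0 = -3985 → no gain ✓.
4 of the 6 constraints hold; not an equilibrium.

4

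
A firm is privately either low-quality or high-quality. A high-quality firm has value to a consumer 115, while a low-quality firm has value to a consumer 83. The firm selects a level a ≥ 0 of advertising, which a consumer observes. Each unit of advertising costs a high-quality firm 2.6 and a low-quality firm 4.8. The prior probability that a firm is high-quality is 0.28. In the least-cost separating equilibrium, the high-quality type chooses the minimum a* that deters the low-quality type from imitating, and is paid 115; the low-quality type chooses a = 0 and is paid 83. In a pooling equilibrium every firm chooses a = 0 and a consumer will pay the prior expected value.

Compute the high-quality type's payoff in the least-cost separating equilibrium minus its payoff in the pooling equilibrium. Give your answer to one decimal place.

Least-cost separating signal: a* solves 83 = 115 − 4.8·a*, so a* = (115 − 83)/4.8 ≈ 6.6667.
High-quality type's separating payoff: 115 − 2.6 × a* = 115 − 2.6 × (115 − 83)/4.8 = 115 − 83.2/4.8 ≈ 97.667.
Pooling payoff: 0.28 × 115 + 0.72 × 83 = 91.96.
Difference: 97.667 − 91.96 = 5.707, i.e. 5.7 to one decimal place.
The high-quality type prefers to separate.

5.7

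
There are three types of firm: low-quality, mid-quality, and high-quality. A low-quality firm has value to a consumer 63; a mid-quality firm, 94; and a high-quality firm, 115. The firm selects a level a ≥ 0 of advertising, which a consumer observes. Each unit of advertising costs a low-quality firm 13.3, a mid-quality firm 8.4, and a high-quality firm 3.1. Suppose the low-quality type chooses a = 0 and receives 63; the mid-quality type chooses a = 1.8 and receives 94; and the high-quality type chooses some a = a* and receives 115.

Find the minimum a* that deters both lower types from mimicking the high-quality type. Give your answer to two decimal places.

Mid-quality type (on-path payoff 94 − 8.4×1.8 = 78.88) won't mimic when 78.88 ≥ 115 − 8.4·a*, i.e. a* ≥ 4.30.
Low-quality type (on-path payoff 63) won't mimic when 63 ≥ 115 − 13.3·a*, i.e. a* ≥ 3.91.
Both must hold, so a* = max(3.91, 4.30) = 4.30. The mid-quality type's constraint binds.

4.30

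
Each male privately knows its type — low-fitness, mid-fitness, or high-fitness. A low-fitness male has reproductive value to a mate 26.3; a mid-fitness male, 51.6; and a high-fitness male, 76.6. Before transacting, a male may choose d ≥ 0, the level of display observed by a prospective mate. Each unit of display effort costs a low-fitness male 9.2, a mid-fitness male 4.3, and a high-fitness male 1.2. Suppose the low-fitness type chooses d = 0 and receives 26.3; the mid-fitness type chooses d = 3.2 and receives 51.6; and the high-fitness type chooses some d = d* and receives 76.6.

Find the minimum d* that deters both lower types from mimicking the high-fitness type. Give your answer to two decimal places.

9.01

Low-fitness type (on-path payoff 26.3) won't mimic when 26.3 ≥ 76.6 − 9.2·d*, i.e. d* ≥ 5.47.
Mid-fitness type (on-path payoff 51.6 − 4.3×3.2 = 37.84) won't mimic when 37.84 ≥ 76.6 − 4.3·d*, i.e. d* ≥ 9.01.
Both must hold, so d* = max(5.47, 9.01) = 9.01. The mid-fitness type's constraint binds.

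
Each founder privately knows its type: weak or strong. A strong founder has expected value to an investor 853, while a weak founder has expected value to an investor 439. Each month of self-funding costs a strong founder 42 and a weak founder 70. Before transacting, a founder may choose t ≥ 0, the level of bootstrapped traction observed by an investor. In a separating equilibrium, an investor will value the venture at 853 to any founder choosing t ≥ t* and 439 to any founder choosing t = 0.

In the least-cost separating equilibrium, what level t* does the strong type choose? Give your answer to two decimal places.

A weak founder choosing t = 0 receives 439.
Imitating at t* instead would pay 853 at cost 70·t*, netting 853 − 70·t*.
Indifference: 439 = 853 − 70·t*, so t* = (853 − 439) / 70 ≈ 5.91.
At t* the weak type's incentive constraint just binds; the strong type strictly prefers t* since its per-unit cost is lower.

5.91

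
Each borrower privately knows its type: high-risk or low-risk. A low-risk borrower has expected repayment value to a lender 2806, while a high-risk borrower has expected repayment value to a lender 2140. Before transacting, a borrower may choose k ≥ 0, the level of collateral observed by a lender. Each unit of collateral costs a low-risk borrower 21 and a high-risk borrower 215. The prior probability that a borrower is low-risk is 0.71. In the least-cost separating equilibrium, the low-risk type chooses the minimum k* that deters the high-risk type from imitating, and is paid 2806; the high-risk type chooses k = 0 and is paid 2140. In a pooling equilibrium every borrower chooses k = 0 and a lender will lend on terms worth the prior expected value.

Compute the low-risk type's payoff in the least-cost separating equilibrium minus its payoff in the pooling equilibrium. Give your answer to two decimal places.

Least-cost separating signal: k* solves 2140 = 2806 − 215·k*, so k* = (2806 − 2140)/215 ≈ 3.0977.
Low-risk type's separating payoff: 2806 − 21 × k* = 2806 − 21 × (2806 − 2140)/215 = 2806 − 13986/215 ≈ 2740.9488.
Pooling payoff: 0.71 × 2806 + 0.29 × 2140 = 2612.86.
Difference: 2740.9488 − 2612.86 = 128.0888, i.e. 128.09 to two decimal places.
The low-risk type prefers to separate.

128.09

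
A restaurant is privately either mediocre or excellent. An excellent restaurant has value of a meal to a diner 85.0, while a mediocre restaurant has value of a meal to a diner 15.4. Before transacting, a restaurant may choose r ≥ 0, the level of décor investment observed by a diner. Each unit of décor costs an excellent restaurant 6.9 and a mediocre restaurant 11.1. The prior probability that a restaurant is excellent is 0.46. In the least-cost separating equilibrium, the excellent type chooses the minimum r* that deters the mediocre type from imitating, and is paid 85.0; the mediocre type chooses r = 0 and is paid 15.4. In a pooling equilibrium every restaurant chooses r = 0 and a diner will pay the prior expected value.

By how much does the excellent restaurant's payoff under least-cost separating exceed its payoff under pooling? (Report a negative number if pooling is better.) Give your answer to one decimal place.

-5.7

Least-cost separating signal: r* solves 15.4 = 85.0 − 11.1·r*, so r* = (85.0 − 15.4)/11.1 ≈ 6.2703.
Excellent type's separating payoff: 85.0 − 6.9 × r* = 85.0 − 6.9 × (85.0 − 15.4)/11.1 = 85.0 − 480.24/11.1 ≈ 41.735.
Pooling payoff: 0.46 × 85.0 + 0.54 × 15.4 = 47.416.
Difference: 41.735 − 47.416 = -5.681, i.e. -5.7 to one decimal place.
The excellent type would prefer the pooling outcome.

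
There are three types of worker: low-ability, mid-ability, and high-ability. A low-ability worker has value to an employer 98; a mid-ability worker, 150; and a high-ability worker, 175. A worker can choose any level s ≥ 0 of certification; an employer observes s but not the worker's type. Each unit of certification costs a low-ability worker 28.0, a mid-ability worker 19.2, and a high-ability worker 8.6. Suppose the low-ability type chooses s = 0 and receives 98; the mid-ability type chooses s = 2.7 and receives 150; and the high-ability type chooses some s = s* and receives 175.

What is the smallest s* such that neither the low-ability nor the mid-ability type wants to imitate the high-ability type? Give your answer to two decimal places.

4.00

Low-ability type (on-path payoff 98) won't mimic when 98 ≥ 175 − 28.0·s*, i.e. s* ≥ 2.75.
Mid-ability type (on-path payoff 150 − 19.2×2.7 = 98.16) won't mimic when 98.16 ≥ 175 − 19.2·s*, i.e. s* ≥ 4.00.
Both must hold, so s* = max(2.75, 4.00) = 4.00. The mid-ability type's constraint binds.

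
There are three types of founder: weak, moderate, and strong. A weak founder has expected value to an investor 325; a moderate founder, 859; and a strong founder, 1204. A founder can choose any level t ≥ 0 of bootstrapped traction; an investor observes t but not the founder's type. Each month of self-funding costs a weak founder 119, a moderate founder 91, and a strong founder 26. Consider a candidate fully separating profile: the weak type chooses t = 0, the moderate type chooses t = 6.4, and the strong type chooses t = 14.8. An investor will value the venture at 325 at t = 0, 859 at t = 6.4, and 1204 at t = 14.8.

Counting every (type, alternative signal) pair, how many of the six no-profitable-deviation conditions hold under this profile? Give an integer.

Moderate (own payoff 859 − 91×6.4 = 276.6): to t=0 gives 325 → profitable ✗; to t=14.8 gives 1204 − 91×14.8 = -142.8 → no gain ✓.
Weak (own payoff 325): to t=6.4 gives 859 − 119×6.4 = 97.4 → no gain ✓; to t=14.8 gives 1204 − 119×14.8 = -557.2 → no gain ✓.
Strong (own payoff 1204 − 26×14.8 = 819.2): to t=0 gives 325 → no gain ✓; to t=6.4 gives 859 − 26×6.4 = 692.6 → no gain ✓.
5 of the 6 constraints hold; not an equilibrium.

5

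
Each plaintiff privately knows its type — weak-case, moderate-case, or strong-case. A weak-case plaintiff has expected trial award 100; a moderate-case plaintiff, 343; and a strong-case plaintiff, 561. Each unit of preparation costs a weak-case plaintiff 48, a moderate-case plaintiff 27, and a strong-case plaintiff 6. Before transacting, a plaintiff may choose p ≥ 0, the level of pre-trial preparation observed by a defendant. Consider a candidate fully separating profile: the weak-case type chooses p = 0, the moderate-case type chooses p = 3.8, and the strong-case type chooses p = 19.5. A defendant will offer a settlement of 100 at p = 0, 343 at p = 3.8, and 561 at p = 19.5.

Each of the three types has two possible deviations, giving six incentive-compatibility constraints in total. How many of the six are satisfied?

Weak-case (own payoff 100): to p=3.8 gives 343 − 48×3.8 = 160.6 → profitable ✗; to p=19.5 gives 561 − 48×19.5 = -375 → no gain ✓.
Strong-case (own payoff 561 − 6×19.5 = 444): to p=0 gives 100 → no gain ✓; to p=3.8 gives 343 − 6×3.8 = 320.2 → no gain ✓.
Moderate-case (own payoff 343 − 27×3.8 = 240.4): to p=0 gives 100 → no gain ✓; to p=19.5 gives 561 − 27×19.5 = 34.5 → no gain ✓.
5 of the 6 constraints hold; not an equilibrium.

5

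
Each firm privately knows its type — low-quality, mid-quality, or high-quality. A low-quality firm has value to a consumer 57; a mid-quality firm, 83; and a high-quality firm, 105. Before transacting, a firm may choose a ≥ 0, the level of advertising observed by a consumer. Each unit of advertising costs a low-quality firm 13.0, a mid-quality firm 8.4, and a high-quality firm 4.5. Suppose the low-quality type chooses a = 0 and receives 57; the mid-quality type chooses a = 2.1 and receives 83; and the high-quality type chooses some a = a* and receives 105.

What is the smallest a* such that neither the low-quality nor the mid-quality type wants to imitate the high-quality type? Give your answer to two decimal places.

4.72

Low-quality type (on-path payoff 57) won't mimic when 57 ≥ 105 − 13.0·a*, i.e. a* ≥ 3.69.
Mid-quality type (on-path payoff 83 − 8.4×2.1 = 65.36) won't mimic when 65.36 ≥ 105 − 8.4·a*, i.e. a* ≥ 4.72.
Both must hold, so a* = max(3.69, 4.72) = 4.72. The mid-quality type's constraint binds.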